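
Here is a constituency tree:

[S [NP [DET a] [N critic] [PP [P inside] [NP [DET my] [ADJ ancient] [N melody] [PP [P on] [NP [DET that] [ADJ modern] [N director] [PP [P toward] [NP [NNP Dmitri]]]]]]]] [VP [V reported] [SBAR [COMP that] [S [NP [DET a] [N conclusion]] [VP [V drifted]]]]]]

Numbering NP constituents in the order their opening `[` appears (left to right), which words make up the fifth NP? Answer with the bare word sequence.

a conclusion

The NP opening brackets appear, in order, over: "a critic inside my ancient melody on that modern director toward Dmitri"; "my ancient melody on that modern director toward Dmitri"; "that modern director toward Dmitri"; "Dmitri"; "a conclusion". The fifth one spans "a conclusion".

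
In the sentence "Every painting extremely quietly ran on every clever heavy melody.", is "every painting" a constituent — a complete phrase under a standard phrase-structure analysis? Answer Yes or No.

Yes

"every painting" is exactly the noun phrase [NP every painting], a complete constituent.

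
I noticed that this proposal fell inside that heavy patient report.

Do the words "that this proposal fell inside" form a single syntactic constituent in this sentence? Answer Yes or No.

No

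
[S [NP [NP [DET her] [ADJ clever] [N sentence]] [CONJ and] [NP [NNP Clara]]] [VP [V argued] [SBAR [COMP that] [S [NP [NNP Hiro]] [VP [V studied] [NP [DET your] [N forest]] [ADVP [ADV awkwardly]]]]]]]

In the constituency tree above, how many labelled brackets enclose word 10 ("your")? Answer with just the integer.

Path from the root down to the word: S → VP → SBAR → S → VP → NP → DET. That is 7 enclosing brackets.

7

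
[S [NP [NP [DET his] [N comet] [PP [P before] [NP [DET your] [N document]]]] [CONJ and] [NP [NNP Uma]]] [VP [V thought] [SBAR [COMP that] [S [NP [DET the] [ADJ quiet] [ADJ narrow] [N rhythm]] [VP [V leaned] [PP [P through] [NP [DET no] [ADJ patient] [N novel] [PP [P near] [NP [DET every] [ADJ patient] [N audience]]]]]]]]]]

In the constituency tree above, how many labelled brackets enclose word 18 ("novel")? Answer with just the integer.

8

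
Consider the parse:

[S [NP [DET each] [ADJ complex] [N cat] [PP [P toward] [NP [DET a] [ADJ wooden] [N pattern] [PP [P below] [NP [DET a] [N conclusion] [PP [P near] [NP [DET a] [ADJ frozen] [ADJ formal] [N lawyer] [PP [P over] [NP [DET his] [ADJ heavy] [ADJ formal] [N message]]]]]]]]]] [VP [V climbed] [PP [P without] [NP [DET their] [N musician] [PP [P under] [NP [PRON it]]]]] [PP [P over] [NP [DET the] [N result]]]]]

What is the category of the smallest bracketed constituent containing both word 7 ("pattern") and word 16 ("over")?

Word 7 lies under S → NP → PP → NP → N; word 16 lies under S → NP → PP → NP → PP → NP → PP → NP → PP → P. The lowest shared node is the NP.

NP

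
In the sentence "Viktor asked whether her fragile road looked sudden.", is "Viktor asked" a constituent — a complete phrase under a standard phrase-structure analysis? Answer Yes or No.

No

"Viktor" belongs to the noun phrase "Viktor" while "asked" belongs to the verb phrase "asked whether her fragile road looked sudden"; a span that runs across that boundary is not a single phrase.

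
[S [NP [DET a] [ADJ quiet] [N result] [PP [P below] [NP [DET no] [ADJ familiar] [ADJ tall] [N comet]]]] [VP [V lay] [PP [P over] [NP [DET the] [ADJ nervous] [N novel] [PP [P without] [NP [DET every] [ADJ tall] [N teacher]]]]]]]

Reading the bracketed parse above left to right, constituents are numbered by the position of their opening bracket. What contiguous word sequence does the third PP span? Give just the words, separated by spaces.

without every tall teacher

Opening `[PP` markers occur at word positions 4, 10, 14; the third of these opens the constituent [PP without every tall teacher].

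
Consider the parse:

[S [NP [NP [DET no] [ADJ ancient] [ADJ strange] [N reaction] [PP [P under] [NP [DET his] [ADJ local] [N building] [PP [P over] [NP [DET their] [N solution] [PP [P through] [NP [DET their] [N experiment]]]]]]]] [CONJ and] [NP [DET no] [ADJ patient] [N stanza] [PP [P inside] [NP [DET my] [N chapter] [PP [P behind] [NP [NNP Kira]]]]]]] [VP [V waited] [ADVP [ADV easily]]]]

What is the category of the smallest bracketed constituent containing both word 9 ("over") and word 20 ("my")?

Both words fall inside [NP no ancient strange reaction under his local building over their solution through their experiment and no patient stanza inside my chapter behind Kira] (words 1–23), and no smaller constituent contains them both. Label: NP.

NP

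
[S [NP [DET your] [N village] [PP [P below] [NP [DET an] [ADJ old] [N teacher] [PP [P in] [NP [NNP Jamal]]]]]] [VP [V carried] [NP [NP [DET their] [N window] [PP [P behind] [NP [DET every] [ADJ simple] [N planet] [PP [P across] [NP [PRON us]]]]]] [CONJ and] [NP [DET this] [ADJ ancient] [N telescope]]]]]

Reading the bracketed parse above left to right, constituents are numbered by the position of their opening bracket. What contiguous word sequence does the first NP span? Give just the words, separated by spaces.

Opening `[NP` markers occur at word positions 1, 4, 8, 10, 10, 13, 17, 19; the first of these opens the constituent [NP your village below an old teacher in Jamal].

your village below an old teacher in Jamal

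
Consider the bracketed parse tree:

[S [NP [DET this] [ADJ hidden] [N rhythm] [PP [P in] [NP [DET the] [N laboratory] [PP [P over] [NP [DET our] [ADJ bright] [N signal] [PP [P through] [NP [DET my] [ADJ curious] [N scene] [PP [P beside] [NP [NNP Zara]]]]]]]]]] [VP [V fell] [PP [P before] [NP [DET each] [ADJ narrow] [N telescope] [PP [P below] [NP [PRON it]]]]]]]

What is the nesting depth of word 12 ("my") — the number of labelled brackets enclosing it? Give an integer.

Counting open brackets not yet closed at "my": [S [NP [PP [NP [PP [NP [PP [NP [DET = 9.

9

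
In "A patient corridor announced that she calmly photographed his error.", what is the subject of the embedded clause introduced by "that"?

In the embedded clause introduced by "that" the verb is "photographed"; the NP preceding it, "she", is the subject.

she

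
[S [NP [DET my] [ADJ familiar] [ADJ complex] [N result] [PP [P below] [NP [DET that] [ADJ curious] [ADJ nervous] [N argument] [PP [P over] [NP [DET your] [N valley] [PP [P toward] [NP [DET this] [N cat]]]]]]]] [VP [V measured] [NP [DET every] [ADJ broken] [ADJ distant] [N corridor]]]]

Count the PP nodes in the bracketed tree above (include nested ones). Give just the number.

Listing each PP by its span: [PP below that curious nervous argument over your valley toward this cat]; [PP over your valley toward this cat]; [PP toward this cat] — that makes 3.

3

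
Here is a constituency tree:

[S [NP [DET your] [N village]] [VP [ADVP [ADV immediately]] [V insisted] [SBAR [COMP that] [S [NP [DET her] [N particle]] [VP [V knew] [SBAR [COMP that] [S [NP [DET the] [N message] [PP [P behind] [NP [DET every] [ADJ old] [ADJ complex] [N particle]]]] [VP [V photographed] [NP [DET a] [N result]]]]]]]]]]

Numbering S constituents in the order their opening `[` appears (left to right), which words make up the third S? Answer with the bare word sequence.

The S opening brackets appear, in order, over: "your village immediately insisted that her particle knew that the message behind every old complex particle photographed a result"; "her particle knew that the message behind every old complex particle photographed a result"; "the message behind every old complex particle photographed a result". The third one spans "the message behind every old complex particle photographed a result".

the message behind every old complex particle photographed a result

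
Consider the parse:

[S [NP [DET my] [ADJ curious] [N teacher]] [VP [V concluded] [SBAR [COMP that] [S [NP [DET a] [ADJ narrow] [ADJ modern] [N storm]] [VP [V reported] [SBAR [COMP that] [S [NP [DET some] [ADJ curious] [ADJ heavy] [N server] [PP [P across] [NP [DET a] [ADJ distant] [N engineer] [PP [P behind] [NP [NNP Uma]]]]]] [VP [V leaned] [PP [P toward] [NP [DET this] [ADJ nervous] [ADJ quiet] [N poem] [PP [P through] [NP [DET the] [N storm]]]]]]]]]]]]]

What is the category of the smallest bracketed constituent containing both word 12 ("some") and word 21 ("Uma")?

NP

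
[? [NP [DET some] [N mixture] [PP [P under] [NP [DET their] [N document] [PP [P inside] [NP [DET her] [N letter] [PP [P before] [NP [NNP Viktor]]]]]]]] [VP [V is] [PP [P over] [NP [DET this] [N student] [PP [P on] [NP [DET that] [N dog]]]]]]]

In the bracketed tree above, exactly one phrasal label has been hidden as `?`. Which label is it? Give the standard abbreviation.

S

The `?` node immediately contains: NP, VP. That is the internal structure of a clause, so the label is S.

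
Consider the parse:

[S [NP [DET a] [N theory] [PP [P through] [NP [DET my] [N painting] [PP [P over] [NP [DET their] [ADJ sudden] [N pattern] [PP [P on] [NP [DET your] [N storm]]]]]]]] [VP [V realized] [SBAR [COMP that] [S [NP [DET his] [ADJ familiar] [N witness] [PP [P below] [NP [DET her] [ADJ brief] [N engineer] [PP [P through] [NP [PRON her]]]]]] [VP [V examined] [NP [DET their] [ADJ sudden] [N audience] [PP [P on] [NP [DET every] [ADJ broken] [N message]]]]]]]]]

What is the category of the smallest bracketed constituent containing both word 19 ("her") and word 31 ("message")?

S

The smallest bracket enclosing both words is [S his familiar witness below her brief engineer through her examined their sudden audience on every broken message], so the label is S.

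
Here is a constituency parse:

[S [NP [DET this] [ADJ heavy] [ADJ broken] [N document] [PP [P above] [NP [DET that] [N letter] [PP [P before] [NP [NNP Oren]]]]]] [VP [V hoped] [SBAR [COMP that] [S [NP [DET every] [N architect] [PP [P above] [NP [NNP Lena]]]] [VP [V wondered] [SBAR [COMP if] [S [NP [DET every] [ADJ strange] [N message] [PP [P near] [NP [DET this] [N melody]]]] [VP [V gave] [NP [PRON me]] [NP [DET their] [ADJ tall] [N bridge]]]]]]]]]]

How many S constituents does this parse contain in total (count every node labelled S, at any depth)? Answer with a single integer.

The S constituents are: [S this heavy broken document above that letter before Oren hoped that every architect above Lena wondered if every strange message near this melody gave me their tall bridge]; [S every architect above Lena wondered if every strange message near this melody gave me their tall bridge]; [S every strange message near this melody gave me their tall bridge]. Total: 3.

3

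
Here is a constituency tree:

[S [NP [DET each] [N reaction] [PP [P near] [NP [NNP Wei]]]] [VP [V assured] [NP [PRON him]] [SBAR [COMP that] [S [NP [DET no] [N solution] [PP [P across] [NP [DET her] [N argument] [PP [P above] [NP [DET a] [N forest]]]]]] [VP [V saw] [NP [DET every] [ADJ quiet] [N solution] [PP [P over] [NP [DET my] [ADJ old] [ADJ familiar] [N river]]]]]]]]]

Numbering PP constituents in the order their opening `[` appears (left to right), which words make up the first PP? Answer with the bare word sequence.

near Wei

Opening `[PP` markers occur at word positions 3, 10, 13, 20; the first of these opens the constituent [PP near Wei].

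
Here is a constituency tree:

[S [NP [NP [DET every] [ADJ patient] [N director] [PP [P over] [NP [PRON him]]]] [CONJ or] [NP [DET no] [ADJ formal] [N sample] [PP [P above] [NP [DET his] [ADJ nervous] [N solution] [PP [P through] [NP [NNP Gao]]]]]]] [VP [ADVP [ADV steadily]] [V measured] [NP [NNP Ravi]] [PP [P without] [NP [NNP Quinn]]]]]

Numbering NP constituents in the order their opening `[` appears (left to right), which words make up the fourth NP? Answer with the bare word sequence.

no formal sample above his nervous solution through Gao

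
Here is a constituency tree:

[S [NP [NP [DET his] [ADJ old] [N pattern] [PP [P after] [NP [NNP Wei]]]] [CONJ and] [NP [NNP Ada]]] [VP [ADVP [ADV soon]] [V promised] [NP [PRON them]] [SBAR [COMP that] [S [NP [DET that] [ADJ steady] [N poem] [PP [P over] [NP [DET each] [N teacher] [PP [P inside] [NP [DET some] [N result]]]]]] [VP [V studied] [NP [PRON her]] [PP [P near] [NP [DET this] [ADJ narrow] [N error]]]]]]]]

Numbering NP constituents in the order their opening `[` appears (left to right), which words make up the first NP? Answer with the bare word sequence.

his old pattern after Wei and Ada

Opening `[NP` markers occur at word positions 1, 1, 5, 7, 10, 12, 16, 19, 22, 24; the first of these opens the constituent [NP his old pattern after Wei and Ada].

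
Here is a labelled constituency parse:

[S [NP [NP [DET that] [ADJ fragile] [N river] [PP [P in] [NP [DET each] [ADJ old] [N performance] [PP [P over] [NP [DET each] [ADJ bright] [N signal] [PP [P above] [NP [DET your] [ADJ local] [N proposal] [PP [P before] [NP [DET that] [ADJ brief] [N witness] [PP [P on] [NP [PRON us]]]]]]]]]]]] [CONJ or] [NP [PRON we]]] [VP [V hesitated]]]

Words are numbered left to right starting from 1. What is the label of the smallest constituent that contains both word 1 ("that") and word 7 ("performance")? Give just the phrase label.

NP

Word 1 lies under S → NP → NP → DET; word 7 lies under S → NP → NP → PP → NP → N. The lowest shared node is the NP.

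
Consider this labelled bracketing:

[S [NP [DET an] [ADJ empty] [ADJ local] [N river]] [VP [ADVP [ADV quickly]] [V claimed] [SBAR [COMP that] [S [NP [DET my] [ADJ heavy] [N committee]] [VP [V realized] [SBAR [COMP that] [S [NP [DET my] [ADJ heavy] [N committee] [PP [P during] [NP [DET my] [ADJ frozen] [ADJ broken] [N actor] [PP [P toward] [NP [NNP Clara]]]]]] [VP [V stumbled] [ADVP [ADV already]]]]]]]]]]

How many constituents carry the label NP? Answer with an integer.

5

Listing each NP by its span: [NP an empty local river]; [NP my heavy committee]; [NP my heavy committee during my frozen broken actor toward Clara]; [NP my frozen broken actor toward Clara]; [NP Clara] — that makes 5.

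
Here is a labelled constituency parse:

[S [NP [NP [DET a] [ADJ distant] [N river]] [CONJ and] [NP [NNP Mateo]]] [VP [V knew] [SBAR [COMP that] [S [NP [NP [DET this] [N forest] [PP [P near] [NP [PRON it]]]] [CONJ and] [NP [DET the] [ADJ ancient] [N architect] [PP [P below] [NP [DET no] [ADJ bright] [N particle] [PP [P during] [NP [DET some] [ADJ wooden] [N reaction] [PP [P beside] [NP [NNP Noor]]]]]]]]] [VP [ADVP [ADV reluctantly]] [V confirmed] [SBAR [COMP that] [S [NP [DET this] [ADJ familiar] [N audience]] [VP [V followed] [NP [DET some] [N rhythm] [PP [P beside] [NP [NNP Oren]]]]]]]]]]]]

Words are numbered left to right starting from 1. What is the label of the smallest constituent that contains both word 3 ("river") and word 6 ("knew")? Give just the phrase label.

S

Both words fall inside [S a distant river and Mateo knew that this forest near it and the ancient architect below no bright particle during some wooden reaction beside Noor reluctantly confirmed that this familiar audience followed some rhythm beside Oren] (words 1–36), and no smaller constituent contains them both. Label: S.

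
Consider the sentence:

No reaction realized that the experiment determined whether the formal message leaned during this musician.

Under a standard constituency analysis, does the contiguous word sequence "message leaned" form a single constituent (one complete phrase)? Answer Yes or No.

No

The smallest constituent containing the whole sequence is the clause [S the formal message leaned during this musician], but the sequence is only part of it — it straddles the boundary between noun phrase "the formal message" and verb phrase "leaned during this musician".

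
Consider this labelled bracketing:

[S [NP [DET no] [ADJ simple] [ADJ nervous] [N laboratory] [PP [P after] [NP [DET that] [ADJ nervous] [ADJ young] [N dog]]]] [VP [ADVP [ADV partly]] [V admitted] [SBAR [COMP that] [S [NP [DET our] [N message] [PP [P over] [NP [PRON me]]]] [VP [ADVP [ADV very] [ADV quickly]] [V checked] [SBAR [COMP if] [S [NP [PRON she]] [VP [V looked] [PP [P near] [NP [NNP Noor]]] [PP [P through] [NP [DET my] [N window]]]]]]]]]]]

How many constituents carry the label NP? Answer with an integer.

7

The NP constituents are: [NP no simple nervous laboratory after that nervous young dog]; [NP that nervous young dog]; [NP our message over me]; [NP me]; [NP she]; [NP Noor] …. Total: 7.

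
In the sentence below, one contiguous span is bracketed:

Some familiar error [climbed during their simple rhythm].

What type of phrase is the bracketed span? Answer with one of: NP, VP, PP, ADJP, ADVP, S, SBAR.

The span is built around the verb "climbed" — a verb phrase (VP).

VP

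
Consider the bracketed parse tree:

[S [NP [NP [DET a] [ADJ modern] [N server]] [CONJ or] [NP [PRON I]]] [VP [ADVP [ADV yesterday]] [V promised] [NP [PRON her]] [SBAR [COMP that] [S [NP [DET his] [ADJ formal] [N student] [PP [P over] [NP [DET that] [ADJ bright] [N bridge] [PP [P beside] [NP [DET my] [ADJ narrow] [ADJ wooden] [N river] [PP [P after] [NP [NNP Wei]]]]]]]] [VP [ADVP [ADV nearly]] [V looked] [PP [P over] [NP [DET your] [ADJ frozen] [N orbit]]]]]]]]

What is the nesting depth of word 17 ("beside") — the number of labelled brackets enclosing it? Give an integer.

9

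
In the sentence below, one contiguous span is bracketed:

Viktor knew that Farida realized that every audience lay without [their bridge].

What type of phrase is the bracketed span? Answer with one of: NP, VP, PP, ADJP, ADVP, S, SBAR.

NP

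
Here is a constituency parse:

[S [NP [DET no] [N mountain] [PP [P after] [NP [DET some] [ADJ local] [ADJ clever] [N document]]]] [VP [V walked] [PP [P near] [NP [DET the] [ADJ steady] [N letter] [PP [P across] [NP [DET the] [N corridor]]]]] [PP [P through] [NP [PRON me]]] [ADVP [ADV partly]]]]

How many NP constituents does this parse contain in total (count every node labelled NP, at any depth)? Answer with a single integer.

5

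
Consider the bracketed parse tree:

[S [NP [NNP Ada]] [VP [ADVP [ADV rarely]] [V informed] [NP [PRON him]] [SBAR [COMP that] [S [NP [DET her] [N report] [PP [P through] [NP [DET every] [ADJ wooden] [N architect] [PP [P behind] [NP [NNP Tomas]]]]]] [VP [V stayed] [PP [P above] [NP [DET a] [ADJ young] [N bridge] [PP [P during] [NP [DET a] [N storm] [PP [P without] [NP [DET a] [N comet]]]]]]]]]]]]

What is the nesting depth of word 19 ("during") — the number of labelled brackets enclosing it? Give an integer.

9

The word sits inside P, which is inside PP, inside NP, inside PP, inside VP, inside S, inside SBAR, inside VP, inside S — 9 brackets in all.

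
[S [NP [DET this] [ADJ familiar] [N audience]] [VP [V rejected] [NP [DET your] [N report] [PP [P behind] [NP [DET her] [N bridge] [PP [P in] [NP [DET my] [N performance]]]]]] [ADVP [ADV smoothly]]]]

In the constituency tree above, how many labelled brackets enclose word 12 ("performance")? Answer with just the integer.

8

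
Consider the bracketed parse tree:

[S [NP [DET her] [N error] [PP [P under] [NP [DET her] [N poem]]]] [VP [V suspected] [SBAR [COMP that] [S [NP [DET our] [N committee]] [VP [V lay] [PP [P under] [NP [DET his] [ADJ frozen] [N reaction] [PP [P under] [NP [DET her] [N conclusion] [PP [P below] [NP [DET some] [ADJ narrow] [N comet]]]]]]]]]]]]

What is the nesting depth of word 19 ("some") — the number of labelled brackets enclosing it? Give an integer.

Path from the root down to the word: S → VP → SBAR → S → VP → PP → NP → PP → NP → PP → NP → DET. That is 12 enclosing brackets.

12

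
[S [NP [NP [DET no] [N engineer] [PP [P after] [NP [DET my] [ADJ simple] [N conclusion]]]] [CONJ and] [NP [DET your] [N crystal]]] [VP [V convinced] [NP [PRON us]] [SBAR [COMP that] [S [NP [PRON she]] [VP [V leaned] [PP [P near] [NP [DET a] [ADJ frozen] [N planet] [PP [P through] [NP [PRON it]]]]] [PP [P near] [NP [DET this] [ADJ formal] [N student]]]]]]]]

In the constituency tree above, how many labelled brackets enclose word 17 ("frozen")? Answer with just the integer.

Counting open brackets not yet closed at "frozen": [S [VP [SBAR [S [VP [PP [NP [ADJ = 8.

8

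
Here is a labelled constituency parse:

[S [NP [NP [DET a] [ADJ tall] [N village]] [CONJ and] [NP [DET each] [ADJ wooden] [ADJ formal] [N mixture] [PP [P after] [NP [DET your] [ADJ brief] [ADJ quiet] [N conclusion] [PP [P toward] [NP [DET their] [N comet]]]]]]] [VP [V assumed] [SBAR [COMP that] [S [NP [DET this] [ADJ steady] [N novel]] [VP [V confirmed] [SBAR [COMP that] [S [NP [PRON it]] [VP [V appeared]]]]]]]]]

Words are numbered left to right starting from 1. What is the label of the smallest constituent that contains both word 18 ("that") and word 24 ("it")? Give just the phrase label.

SBAR

The smallest bracket enclosing both words is [SBAR that this steady novel confirmed that it appeared], so the label is SBAR.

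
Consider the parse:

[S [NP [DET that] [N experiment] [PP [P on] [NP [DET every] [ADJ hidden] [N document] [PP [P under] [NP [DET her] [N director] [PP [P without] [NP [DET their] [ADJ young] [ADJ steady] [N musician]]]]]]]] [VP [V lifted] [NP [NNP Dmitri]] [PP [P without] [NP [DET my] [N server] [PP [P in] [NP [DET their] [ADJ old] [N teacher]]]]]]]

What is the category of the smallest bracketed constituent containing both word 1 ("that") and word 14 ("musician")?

NP

The smallest bracket enclosing both words is [NP that experiment on every hidden document under her director without their young steady musician], so the label is NP.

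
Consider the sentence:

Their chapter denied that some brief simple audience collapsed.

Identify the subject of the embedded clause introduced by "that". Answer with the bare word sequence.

some brief simple audience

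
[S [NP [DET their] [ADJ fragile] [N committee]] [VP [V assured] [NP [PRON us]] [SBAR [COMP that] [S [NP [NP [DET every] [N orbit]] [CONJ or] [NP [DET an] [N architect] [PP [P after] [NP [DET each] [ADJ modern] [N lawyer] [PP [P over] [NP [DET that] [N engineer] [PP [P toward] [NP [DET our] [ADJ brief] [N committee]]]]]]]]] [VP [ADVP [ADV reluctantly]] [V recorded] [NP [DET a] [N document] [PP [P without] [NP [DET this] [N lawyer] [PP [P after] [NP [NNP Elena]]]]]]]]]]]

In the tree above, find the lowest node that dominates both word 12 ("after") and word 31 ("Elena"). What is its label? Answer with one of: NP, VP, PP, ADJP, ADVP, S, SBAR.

S

Word 12 lies under S → VP → SBAR → S → NP → NP → PP → P; word 31 lies under S → VP → SBAR → S → VP → NP → PP → NP → PP → NP → NNP. The lowest shared node is the S.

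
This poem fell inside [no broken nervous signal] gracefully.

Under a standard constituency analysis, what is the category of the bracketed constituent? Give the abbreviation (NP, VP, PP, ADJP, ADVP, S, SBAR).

"signal" is the head of the bracketed span, so the span is a noun phrase: NP.

NP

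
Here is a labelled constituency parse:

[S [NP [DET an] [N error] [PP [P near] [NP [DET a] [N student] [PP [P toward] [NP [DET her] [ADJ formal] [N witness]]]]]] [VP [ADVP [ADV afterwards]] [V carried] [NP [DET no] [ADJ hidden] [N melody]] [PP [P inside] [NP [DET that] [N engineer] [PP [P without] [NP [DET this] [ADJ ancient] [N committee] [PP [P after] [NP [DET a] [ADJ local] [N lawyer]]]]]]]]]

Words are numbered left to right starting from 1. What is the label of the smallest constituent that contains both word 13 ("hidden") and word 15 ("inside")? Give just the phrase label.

Word 13 lies under S → VP → NP → ADJ; word 15 lies under S → VP → PP → P. The lowest shared node is the VP.

VP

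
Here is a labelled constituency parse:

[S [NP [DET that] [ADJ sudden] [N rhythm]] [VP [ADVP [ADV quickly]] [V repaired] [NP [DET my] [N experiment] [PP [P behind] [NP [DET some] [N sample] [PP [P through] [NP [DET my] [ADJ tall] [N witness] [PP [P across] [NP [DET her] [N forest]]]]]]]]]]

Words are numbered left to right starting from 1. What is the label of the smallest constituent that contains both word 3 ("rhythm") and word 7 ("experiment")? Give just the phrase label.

S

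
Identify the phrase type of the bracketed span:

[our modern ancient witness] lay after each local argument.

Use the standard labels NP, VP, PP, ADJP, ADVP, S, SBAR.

NP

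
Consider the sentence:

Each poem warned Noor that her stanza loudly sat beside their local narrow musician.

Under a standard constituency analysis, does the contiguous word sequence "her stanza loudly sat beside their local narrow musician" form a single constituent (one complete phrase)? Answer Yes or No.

Yes

"her stanza loudly sat beside their local narrow musician" is exactly the clause [S her stanza loudly sat beside their local narrow musician], a complete constituent.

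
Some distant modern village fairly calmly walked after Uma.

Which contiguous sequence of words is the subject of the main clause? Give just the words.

some distant modern village

"some distant modern village" is the NP that combines with the VP headed by "walked" to form the main clause — the subject.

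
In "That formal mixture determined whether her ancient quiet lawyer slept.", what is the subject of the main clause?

that formal mixture

In the main clause the verb is "determined"; the NP preceding it, "that formal mixture", is the subject.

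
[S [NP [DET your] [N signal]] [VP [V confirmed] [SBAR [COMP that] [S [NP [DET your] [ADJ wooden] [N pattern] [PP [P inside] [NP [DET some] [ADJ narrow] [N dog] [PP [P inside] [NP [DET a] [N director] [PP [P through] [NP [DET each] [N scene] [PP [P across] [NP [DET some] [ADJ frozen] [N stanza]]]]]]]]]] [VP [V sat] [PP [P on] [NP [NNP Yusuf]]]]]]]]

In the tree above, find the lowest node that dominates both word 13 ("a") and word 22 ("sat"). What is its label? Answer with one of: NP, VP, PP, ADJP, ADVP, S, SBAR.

S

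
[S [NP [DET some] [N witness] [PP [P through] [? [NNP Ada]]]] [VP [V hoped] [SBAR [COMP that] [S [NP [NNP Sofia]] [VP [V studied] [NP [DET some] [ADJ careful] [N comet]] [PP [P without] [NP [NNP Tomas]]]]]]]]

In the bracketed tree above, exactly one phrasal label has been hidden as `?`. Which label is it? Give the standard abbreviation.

NP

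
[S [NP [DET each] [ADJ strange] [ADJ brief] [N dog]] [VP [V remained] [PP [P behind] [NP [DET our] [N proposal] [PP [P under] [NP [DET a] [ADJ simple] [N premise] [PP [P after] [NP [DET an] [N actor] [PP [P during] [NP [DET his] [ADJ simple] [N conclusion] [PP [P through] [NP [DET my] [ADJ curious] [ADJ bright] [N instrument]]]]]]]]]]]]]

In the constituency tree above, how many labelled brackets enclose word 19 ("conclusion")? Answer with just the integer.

The word sits inside N, which is inside NP, inside PP, inside NP, inside PP, inside NP, inside PP, inside NP, inside PP, inside VP, inside S — 11 brackets in all.

11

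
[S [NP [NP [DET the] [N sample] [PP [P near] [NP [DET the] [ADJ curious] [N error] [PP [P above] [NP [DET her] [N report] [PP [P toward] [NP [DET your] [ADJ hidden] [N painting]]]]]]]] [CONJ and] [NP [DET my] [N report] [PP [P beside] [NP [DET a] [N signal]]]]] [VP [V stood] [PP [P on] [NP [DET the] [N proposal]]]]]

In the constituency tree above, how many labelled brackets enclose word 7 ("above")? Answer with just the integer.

7

The word sits inside P, which is inside PP, inside NP, inside PP, inside NP, inside NP, inside S — 7 brackets in all.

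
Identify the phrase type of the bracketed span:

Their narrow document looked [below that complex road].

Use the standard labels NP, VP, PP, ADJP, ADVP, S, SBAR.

"below" is the head of the bracketed span, so the span is a prepositional phrase: PP.

PP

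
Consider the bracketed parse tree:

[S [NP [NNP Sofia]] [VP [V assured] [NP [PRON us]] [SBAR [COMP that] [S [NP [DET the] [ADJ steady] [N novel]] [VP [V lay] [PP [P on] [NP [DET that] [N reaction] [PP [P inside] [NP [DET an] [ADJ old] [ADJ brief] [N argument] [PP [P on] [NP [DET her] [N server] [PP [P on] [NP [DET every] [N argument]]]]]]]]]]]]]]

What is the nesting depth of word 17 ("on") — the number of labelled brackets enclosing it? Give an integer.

11

Path from the root down to the word: S → VP → SBAR → S → VP → PP → NP → PP → NP → PP → P. That is 11 enclosing brackets.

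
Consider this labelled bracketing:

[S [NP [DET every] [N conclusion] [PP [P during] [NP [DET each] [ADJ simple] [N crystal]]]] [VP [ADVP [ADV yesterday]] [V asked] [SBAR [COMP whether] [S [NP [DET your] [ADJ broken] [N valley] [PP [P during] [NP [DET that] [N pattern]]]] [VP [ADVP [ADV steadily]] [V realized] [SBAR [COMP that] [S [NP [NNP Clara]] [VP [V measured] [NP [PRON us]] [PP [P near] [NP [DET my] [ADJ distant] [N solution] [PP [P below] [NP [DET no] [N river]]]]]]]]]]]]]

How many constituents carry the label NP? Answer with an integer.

8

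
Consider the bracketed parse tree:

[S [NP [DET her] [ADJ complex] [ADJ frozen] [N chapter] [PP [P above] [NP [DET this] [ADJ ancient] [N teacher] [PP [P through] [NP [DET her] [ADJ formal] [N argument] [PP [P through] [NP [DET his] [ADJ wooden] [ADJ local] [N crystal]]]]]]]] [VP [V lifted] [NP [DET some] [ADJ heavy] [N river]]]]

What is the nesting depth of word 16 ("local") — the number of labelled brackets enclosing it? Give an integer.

The word sits inside ADJ, which is inside NP, inside PP, inside NP, inside PP, inside NP, inside PP, inside NP, inside S — 9 brackets in all.

9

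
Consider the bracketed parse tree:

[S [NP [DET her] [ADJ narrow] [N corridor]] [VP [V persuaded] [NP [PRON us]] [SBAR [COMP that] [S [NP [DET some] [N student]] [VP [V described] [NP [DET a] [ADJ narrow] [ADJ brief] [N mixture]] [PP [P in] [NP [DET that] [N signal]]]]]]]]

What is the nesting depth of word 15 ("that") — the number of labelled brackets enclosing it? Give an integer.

8

Path from the root down to the word: S → VP → SBAR → S → VP → PP → NP → DET. That is 8 enclosing brackets.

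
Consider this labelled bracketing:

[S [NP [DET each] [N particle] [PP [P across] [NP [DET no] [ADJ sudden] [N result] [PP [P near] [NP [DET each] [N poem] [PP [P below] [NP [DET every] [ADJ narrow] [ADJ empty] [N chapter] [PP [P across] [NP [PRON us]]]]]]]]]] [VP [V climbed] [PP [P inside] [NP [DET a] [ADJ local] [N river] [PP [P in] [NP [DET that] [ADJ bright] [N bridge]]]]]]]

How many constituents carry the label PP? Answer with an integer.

The PP constituents are: [PP across no sudden result near each poem below every narrow empty chapter across us]; [PP near each poem below every narrow empty chapter across us]; [PP below every narrow empty chapter across us]; [PP across us]; [PP inside a local river in that bright bridge]; [PP in that bright bridge]. Total: 6.

6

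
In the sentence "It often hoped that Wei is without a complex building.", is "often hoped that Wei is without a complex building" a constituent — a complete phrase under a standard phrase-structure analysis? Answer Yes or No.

Yes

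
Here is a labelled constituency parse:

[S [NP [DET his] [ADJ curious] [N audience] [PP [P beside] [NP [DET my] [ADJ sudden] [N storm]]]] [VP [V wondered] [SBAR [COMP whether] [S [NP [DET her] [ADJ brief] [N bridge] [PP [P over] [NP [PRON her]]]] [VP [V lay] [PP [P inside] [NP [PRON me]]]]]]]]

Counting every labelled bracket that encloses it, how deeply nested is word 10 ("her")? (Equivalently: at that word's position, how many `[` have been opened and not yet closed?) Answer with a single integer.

6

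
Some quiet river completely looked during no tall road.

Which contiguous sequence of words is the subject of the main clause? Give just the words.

some quiet river

In the main clause the verb is "looked"; the NP preceding it, "some quiet river", is the subject.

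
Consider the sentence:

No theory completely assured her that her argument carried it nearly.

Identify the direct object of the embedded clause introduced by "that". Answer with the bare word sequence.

it

"carried" heads the VP of the embedded clause introduced by "that", and "it" is its direct object.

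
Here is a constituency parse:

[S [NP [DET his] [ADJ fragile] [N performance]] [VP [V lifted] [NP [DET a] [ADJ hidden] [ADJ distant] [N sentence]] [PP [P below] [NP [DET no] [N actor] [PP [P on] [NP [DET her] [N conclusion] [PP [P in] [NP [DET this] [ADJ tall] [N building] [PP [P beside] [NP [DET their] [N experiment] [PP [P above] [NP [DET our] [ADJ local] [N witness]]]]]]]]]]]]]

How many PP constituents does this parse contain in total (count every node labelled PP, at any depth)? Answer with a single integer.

5

Scanning left to right, an opening `[PP` appears at word positions 9, 12, 15, 19, 22 — 5 in total.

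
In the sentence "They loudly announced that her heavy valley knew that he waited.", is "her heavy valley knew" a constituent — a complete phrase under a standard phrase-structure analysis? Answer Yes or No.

The smallest constituent containing the whole sequence is the clause [S her heavy valley knew that he waited], but the sequence is only part of it — it straddles the boundary between noun phrase "her heavy valley" and verb phrase "knew that he waited".

No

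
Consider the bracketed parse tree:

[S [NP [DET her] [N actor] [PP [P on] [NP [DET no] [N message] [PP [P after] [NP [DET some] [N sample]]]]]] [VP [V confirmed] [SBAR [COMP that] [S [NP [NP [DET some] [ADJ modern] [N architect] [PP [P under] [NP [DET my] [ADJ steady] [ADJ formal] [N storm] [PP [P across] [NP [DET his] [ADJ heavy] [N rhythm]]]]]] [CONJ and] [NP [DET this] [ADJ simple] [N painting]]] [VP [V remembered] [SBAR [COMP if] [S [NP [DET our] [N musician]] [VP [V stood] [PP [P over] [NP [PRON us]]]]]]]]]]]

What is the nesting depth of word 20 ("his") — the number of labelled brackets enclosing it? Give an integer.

11

Counting open brackets not yet closed at "his": [S [VP [SBAR [S [NP [NP [PP [NP [PP [NP [DET = 11.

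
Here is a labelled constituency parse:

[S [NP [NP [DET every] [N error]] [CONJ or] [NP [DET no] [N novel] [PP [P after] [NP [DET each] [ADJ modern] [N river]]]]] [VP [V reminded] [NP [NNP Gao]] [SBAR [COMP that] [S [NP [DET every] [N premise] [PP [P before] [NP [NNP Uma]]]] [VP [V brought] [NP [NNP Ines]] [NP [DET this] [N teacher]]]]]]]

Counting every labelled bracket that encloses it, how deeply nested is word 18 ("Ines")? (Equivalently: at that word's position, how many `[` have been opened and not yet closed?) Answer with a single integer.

The word sits inside NNP, which is inside NP, inside VP, inside S, inside SBAR, inside VP, inside S — 7 brackets in all.

7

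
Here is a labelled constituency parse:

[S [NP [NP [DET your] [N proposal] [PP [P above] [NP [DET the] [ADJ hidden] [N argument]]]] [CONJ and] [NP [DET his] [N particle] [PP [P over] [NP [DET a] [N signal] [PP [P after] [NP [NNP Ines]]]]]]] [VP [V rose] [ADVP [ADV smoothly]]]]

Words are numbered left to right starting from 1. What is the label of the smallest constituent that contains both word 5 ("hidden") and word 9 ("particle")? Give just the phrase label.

Both words fall inside [NP your proposal above the hidden argument and his particle over a signal after Ines] (words 1–14), and no smaller constituent contains them both. Label: NP.

NP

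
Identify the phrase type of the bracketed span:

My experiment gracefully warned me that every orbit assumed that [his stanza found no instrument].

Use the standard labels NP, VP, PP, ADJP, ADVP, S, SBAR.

The span is built around the head "found" — a clause (S).

S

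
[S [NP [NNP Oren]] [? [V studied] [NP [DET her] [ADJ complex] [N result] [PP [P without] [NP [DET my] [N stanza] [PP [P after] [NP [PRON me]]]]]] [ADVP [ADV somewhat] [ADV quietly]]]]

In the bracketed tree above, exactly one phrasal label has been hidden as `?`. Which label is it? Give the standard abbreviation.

VP

The `?` node immediately contains: V 'studied', NP, ADVP. That is the internal structure of a verb phrase, so the label is VP.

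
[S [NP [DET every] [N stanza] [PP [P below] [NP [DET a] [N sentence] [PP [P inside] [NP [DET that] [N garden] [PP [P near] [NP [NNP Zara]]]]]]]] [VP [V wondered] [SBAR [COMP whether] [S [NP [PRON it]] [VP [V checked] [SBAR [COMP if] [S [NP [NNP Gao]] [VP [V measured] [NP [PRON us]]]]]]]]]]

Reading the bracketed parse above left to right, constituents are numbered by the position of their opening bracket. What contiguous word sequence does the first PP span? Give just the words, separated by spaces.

below a sentence inside that garden near Zara

In left-to-right order the PP constituents are "below a sentence inside that garden near Zara"; "inside that garden near Zara"; "near Zara". Number 1 is "below a sentence inside that garden near Zara".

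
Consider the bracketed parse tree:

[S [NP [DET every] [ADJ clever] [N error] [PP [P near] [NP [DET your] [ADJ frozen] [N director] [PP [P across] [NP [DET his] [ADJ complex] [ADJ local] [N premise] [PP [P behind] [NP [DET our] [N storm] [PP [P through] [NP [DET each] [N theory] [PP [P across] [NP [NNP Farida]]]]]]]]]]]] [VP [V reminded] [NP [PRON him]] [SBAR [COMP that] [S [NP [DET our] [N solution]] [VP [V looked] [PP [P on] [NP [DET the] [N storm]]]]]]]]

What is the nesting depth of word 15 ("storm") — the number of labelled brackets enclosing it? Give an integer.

Path from the root down to the word: S → NP → PP → NP → PP → NP → PP → NP → N. That is 9 enclosing brackets.

9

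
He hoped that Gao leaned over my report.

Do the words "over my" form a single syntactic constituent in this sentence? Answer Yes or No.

"over" belongs to the preposition "over" while "my" belongs to the noun phrase "my report"; a span that runs across that boundary is not a single phrase.

No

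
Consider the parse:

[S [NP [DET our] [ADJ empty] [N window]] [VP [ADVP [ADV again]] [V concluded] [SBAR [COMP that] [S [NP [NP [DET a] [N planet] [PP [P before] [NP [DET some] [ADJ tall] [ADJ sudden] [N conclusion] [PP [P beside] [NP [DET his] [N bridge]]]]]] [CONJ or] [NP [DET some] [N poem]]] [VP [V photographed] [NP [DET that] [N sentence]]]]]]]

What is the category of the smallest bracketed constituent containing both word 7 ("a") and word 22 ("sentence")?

S

Both words fall inside [S a planet before some tall sudden conclusion beside his bridge or some poem photographed that sentence] (words 7–22), and no smaller constituent contains them both. Label: S.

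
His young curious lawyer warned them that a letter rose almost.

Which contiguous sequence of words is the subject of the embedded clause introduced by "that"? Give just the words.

The subject of the embedded clause introduced by "that" is the NP immediately before the verb "rose": "a letter".

a letter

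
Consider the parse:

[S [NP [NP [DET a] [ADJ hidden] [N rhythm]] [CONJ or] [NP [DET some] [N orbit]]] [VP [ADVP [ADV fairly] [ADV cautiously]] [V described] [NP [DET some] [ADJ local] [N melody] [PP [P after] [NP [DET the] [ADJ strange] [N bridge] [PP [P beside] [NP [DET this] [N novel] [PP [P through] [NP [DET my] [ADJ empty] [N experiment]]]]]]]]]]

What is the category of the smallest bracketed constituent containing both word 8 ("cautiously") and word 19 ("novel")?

The smallest bracket enclosing both words is [VP fairly cautiously described some local melody after the strange bridge beside this novel through my empty experiment], so the label is VP.

VP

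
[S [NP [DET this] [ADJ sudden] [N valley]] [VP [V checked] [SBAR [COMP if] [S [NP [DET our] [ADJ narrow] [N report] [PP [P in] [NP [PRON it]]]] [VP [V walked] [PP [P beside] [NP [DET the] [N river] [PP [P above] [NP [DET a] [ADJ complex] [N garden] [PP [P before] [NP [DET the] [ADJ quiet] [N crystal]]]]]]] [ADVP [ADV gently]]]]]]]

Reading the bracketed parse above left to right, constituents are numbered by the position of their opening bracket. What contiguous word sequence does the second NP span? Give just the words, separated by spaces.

our narrow report in it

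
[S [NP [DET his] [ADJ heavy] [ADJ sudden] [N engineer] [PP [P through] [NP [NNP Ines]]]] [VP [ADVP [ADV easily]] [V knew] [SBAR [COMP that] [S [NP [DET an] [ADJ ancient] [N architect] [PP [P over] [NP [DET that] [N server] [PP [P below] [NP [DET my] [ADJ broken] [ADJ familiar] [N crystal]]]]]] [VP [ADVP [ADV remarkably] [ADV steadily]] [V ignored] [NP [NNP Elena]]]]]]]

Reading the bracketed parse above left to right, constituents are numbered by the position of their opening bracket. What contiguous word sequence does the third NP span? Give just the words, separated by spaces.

an ancient architect over that server below my broken familiar crystal

In left-to-right order the NP constituents are "his heavy sudden engineer through Ines"; "Ines"; "an ancient architect over that server below my broken familiar crystal"; "that server below my broken familiar crystal"; "my broken familiar crystal"; "Elena". Number 3 is "an ancient architect over that server below my broken familiar crystal".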